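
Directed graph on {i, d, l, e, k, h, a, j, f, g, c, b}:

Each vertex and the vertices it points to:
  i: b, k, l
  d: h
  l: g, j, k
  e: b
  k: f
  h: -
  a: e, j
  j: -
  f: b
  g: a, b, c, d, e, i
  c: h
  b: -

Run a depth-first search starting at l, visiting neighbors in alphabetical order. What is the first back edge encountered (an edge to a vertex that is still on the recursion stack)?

DFS from l (visiting neighbors in alphabetical order); mark gray on enter, black on exit:
l gray
  g gray
    a gray
      e gray
        b gray
        b black
      e black
      j gray
      j black
    a black
    g→b: b black — skip
    c gray
      h gray
      h black
    c black
    d gray
      d→h: h black — skip
    d black
    g→e: e black — skip
    i gray
      i→b: b black — skip
      k gray
        f gray
          f→b: b black — skip
        f black
      k black
      i→l: l is gray → back edge
First back edge: i → l.

i→l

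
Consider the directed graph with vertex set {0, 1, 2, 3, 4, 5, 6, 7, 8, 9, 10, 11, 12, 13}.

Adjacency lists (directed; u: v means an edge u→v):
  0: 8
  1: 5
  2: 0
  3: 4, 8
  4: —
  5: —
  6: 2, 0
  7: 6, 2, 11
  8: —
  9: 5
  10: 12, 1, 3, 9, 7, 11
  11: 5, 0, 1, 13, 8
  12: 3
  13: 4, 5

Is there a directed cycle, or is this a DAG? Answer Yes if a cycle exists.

No

DFS with white/gray/black marking, starting from 13:
13 gray
  4 gray
  4 black
  5 gray
  5 black
13 black
0 gray
  8 gray
  8 black
0 black
1 gray
  1→5: 5 black — skip
1 black
2 gray
  2→0: 0 black — skip
2 black
3 gray
  3→4: 4 black — skip
  3→8: 8 black — skip
3 black
6 gray
  6→2: 2 black — skip
  6→0: 0 black — skip
6 black
7 gray
  7→6: 6 black — skip
  7→2: 2 black — skip
  11 gray
    11→5: 5 black — skip
    11→0: 0 black — skip
    11→1: 1 black — skip
    11→13: 13 black — skip
    11→8: 8 black — skip
  11 black
7 black
9 gray
  9→5: 5 black — skip
9 black
10 gray
  12 gray
    12→3: 3 black — skip
  12 black
  10→1: 1 black — skip
  10→3: 3 black — skip
  10→9: 9 black — skip
  10→7: 7 black — skip
  10→11: 11 black — skip
10 black
Every edge goes to a white or black vertex — no back edge, so the graph is acyclic.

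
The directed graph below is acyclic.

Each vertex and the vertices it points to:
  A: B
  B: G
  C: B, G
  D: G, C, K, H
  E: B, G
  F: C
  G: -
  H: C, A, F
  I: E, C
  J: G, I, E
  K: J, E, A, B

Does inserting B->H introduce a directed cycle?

Yes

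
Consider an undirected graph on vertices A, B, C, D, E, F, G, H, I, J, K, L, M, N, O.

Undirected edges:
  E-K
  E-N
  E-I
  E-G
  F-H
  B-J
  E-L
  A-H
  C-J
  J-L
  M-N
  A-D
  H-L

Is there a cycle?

DFS, tracking each vertex's parent; an edge to a visited non-parent vertex closes a cycle.
Start from I:
visit I (parent –)
  visit E (parent I)
    visit G (parent E)
      G–E: parent, skip
    E–I: parent, skip
    visit K (parent E)
      K–E: parent, skip
    visit L (parent E)
      visit J (parent L)
        visit B (parent J)
          B–J: parent, skip
        visit C (parent J)
          C–J: parent, skip
        J–L: parent, skip
      visit H (parent L)
        H–L: parent, skip
        visit F (parent H)
          F–H: parent, skip
        visit A (parent H)
          visit D (parent A)
            D–A: parent, skip
          A–H: parent, skip
      L–E: parent, skip
    visit N (parent E)
      visit M (parent N)
        M–N: parent, skip
      N–E: parent, skip
visit O (parent –)
No non-parent visited neighbor found — the graph is a forest.

No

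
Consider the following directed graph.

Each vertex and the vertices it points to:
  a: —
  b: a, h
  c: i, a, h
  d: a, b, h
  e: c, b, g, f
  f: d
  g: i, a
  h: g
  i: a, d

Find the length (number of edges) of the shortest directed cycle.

4

For each vertex v, BFS finds the shortest path from v back to v.
The shortest such closed walk is h → g → i → d → h, length 4.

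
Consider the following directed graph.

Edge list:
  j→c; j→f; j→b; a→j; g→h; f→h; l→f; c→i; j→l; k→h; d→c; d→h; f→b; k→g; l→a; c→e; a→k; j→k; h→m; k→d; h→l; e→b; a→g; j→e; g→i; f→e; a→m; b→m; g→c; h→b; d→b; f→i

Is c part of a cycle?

c lies on a cycle iff there is a path from c back to itself.
Exploring from c, it never reaches itself; equivalently, its strongly connected component is a singleton.

No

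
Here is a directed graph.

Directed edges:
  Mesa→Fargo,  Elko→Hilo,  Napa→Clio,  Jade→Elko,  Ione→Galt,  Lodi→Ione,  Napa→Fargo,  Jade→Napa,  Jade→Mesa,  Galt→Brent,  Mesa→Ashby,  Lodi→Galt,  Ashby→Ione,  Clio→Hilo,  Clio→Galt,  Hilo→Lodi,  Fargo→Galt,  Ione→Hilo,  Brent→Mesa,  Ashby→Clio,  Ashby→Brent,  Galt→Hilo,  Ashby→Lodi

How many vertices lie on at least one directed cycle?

A vertex is on a directed cycle iff it belongs to a strongly connected component of size ≥ 2 (or has a self-loop).
The vertices on cycles are {Clio, Galt, Hilo, Ione, Lodi, Mesa, Ashby, Brent, Fargo} — 9 in total.

9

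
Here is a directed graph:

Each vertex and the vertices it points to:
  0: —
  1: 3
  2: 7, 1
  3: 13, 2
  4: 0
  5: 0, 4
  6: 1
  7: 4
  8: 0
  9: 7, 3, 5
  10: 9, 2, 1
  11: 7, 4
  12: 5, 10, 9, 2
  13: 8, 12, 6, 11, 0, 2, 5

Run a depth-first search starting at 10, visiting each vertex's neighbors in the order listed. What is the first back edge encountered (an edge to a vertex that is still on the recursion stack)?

12→10

DFS from 10 (visiting each vertex's neighbors in the order listed); mark gray on enter, black on exit:
10 gray
  9 gray
    7 gray
      4 gray
        0 gray
        0 black
      4 black
    7 black
    3 gray
      13 gray
        8 gray
          8→0: 0 black — skip
        8 black
        12 gray
          5 gray
            5→0: 0 black — skip
            5→4: 4 black — skip
          5 black
          12→10: 10 is gray → back edge
First back edge: 12 → 10.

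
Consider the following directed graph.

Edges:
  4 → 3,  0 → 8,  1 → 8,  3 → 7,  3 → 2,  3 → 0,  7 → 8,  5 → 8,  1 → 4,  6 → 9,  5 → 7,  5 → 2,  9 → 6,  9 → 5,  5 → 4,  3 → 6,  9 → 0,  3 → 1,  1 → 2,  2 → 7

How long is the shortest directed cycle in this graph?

For each vertex v, BFS finds the shortest path from v back to v.
The shortest such closed walk is 6 → 9 → 6, length 2.

2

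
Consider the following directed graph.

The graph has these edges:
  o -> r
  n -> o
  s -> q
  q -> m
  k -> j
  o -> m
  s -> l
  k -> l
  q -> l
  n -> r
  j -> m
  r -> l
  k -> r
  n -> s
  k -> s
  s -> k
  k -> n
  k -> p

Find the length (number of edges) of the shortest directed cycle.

For each vertex v, BFS finds the shortest path from v back to v.
The shortest such closed walk is k → s → k, length 2.

2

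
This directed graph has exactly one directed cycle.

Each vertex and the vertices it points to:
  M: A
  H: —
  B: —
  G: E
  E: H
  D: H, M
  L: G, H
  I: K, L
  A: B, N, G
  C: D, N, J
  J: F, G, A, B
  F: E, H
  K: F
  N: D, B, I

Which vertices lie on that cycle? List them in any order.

A, D, M, N

DFS with gray/black marking from D:
D gray
  H gray
  H black
  M gray
    A gray
      B gray
      B black
      N gray
        N→D: D is gray → back edge
Back edge closes the cycle D → M → A → N → D; its vertices are {A, D, M, N}.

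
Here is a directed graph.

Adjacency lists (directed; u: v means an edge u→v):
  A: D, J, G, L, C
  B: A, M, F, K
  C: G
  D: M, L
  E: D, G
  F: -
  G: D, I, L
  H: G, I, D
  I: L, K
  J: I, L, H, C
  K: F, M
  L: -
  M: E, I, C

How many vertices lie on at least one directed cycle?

7

A vertex is on a directed cycle iff it belongs to a strongly connected component of size ≥ 2 (or has a self-loop).
The vertices on cycles are {C, D, E, G, I, K, M} — 7 in total.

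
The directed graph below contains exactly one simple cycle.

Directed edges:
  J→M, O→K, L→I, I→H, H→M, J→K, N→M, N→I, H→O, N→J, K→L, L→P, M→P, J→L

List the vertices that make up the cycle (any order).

H, I, K, L, O

DFS with gray/black marking from L:
L gray
  I gray
    H gray
      O gray
        K gray
          K→L: L is gray → back edge
Back edge closes the cycle L → I → H → O → K → L; its vertices are {H, I, K, L, O}.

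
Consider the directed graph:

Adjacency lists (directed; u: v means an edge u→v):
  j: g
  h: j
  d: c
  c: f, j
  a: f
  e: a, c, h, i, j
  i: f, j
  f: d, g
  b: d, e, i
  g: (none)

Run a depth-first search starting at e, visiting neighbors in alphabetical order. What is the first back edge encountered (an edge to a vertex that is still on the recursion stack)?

c→f

DFS from e (visiting neighbors in alphabetical order); mark gray on enter, black on exit:
e gray
  a gray
    f gray
      d gray
        c gray
          c→f: f is gray → back edge
First back edge: c → f.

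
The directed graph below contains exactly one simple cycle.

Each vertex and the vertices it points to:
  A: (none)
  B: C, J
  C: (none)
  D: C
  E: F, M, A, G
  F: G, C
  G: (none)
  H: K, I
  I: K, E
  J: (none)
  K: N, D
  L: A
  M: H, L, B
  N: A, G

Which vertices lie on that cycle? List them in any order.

E, H, I, M

DFS with gray/black marking from E:
E gray
  F gray
    G gray
    G black
    C gray
    C black
  F black
  M gray
    H gray
      K gray
        N gray
          A gray
          A black
          N→G: G black — skip
        N black
        D gray
          D→C: C black — skip
        D black
      K black
      I gray
        I→K: K black — skip
        I→E: E is gray → back edge
Back edge closes the cycle E → M → H → I → E; its vertices are {E, H, I, M}.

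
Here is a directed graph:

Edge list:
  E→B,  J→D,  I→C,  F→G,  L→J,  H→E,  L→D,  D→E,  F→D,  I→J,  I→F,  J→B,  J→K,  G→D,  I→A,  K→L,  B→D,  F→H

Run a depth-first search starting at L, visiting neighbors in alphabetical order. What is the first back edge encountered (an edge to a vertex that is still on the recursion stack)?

B→D

DFS from L (visiting neighbors in alphabetical order); mark gray on enter, black on exit:
L gray
  D gray
    E gray
      B gray
        B→D: D is gray → back edge
First back edge: B → D.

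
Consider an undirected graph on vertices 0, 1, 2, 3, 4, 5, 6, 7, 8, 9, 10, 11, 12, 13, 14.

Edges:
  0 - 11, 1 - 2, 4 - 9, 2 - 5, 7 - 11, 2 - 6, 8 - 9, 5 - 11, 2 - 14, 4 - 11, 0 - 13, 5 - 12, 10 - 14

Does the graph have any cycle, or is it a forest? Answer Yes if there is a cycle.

No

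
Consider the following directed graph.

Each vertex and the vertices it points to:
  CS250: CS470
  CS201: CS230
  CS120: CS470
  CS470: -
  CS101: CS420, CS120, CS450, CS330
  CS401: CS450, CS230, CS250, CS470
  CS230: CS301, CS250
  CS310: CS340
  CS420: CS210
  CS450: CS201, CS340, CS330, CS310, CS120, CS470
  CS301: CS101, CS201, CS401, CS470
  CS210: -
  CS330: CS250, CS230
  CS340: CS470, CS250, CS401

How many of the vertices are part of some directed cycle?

A vertex is on a directed cycle iff it belongs to a strongly connected component of size ≥ 2 (or has a self-loop).
The vertices on cycles are {CS101, CS201, CS230, CS301, CS310, CS330, CS340, CS401, CS450} — 9 in total.

9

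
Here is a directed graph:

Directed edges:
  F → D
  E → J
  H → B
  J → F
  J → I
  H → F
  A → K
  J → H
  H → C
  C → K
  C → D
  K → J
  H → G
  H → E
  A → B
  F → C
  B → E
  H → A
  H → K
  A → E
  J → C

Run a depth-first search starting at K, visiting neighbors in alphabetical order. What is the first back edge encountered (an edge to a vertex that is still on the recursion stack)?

C->K

DFS from K (visiting neighbors in alphabetical order); mark gray on enter, black on exit:
K gray
  J gray
    C gray
      D gray
      D black
      C→K: K is gray → back edge
First back edge: C → K.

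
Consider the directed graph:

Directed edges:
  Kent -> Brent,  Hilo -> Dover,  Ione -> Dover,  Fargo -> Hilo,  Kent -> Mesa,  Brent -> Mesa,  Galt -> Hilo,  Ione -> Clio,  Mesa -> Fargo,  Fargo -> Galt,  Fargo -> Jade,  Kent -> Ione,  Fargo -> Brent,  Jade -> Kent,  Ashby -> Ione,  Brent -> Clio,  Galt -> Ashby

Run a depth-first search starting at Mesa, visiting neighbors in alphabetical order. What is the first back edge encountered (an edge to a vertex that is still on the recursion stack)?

Brent→Mesa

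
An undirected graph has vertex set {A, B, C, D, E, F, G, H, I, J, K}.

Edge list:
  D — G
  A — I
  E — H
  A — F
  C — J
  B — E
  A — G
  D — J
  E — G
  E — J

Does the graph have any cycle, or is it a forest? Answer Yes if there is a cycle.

DFS, tracking each vertex's parent; an edge to a visited non-parent vertex closes a cycle.
Start from K:
visit K (parent –)
visit A (parent –)
  visit G (parent A)
    G–A: parent, skip
    visit E (parent G)
      visit J (parent E)
        J–E: parent, skip
        visit C (parent J)
          C–J: parent, skip
        visit D (parent J)
          D–J: parent, skip
          D–G: G visited and ≠ parent → cycle
Cycle: G – E – J – D – G.

Yes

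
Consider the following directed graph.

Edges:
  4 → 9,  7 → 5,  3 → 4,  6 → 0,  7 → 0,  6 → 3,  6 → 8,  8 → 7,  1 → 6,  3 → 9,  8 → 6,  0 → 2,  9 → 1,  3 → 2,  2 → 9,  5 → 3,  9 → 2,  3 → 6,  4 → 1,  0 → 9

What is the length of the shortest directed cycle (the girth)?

2

For each vertex v, BFS finds the shortest path from v back to v.
The shortest such closed walk is 8 → 6 → 8, length 2.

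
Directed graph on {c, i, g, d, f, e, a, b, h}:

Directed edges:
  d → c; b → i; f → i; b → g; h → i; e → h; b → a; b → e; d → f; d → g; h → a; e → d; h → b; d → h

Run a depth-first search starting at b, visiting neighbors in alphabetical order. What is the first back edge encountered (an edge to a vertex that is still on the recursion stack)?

DFS from b (visiting neighbors in alphabetical order); mark gray on enter, black on exit:
b gray
  a gray
  a black
  e gray
    d gray
      c gray
      c black
      f gray
        i gray
        i black
      f black
      g gray
      g black
      h gray
        h→a: a black — skip
        h→b: b is gray → back edge
First back edge: h → b.

h->b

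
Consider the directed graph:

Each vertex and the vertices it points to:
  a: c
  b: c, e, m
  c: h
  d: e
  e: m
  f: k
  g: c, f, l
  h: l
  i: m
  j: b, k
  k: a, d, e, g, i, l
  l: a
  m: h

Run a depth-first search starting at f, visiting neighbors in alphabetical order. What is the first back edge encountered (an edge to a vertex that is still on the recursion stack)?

l→a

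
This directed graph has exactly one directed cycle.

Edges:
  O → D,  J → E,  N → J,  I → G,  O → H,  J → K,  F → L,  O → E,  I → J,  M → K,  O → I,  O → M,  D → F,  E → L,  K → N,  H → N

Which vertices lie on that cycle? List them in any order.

J, K, N

DFS with gray/black marking from J:
J gray
  E gray
    L gray
    L black
  E black
  K gray
    N gray
      N→J: J is gray → back edge
Back edge closes the cycle J → K → N → J; its vertices are {J, K, N}.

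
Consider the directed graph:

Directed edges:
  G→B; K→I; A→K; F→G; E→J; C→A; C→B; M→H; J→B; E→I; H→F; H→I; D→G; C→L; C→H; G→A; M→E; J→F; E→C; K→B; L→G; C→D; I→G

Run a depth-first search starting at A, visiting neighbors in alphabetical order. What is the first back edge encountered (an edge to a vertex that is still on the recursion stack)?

G→A

DFS from A (visiting neighbors in alphabetical order); mark gray on enter, black on exit:
A gray
  K gray
    B gray
    B black
    I gray
      G gray
        G→A: A is gray → back edge
First back edge: G → A.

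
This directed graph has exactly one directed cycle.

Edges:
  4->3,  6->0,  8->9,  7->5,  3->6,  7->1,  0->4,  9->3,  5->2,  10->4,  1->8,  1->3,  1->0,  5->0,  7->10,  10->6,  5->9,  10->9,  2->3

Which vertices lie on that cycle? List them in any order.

DFS with gray/black marking from 6:
6 gray
  0 gray
    4 gray
      3 gray
        3→6: 6 is gray → back edge
Back edge closes the cycle 6 → 0 → 4 → 3 → 6; its vertices are {0, 3, 4, 6}.

0, 3, 4, 6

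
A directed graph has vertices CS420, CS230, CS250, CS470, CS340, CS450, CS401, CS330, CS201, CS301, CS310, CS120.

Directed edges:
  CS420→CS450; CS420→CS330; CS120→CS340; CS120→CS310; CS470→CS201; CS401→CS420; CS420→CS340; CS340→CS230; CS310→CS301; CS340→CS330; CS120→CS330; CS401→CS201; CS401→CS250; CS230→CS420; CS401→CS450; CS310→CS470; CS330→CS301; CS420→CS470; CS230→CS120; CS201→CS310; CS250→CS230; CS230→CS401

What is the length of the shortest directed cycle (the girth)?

3

For each vertex v, BFS finds the shortest path from v back to v.
The shortest such closed walk is CS230 → CS401 → CS250 → CS230, length 3.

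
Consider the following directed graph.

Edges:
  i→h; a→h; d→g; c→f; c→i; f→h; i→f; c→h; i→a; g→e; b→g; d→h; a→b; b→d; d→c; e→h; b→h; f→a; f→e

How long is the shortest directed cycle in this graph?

5

For each vertex v, BFS finds the shortest path from v back to v.
The shortest such closed walk is b → d → c → i → a → b, length 5.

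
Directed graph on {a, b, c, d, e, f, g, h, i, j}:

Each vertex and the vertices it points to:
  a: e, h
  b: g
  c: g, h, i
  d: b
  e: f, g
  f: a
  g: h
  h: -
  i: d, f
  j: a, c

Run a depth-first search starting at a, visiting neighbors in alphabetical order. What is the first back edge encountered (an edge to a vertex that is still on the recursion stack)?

DFS from a (visiting neighbors in alphabetical order); mark gray on enter, black on exit:
a gray
  e gray
    f gray
      f→a: a is gray → back edge
First back edge: f → a.

f->a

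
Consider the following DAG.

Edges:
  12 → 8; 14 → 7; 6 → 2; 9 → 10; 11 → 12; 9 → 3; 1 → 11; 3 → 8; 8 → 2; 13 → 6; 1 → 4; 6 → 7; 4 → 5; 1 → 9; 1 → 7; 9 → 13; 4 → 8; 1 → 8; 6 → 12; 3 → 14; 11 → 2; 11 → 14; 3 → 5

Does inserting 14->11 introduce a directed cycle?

Yes

Adding 14→11 creates a cycle iff 11 can already reach 14.
Path from 11: 11 → 14.
So 11 → … → 14 → 11 is a cycle.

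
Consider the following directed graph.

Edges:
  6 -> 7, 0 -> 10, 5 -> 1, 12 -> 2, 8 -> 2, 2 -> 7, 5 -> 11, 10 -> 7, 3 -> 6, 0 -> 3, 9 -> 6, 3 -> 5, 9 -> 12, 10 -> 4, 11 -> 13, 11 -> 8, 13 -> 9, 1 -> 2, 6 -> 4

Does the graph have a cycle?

No

DFS with white/gray/black marking, starting from 3:
3 gray
  6 gray
    7 gray
    7 black
    4 gray
    4 black
  6 black
  5 gray
    11 gray
      13 gray
        9 gray
          12 gray
            2 gray
              2→7: 7 black — skip
            2 black
          12 black
          9→6: 6 black — skip
        9 black
      13 black
      8 gray
        8→2: 2 black — skip
      8 black
    11 black
    1 gray
      1→2: 2 black — skip
    1 black
  5 black
3 black
0 gray
  10 gray
    10→7: 7 black — skip
    10→4: 4 black — skip
  10 black
  0→3: 3 black — skip
0 black
Every edge goes to a white or black vertex — no back edge, so the graph is acyclic.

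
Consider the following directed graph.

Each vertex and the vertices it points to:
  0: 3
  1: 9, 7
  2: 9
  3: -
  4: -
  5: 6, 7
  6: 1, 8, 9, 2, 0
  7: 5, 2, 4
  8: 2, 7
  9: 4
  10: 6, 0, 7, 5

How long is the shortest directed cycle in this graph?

For each vertex v, BFS finds the shortest path from v back to v.
The shortest such closed walk is 5 → 7 → 5, length 2.

2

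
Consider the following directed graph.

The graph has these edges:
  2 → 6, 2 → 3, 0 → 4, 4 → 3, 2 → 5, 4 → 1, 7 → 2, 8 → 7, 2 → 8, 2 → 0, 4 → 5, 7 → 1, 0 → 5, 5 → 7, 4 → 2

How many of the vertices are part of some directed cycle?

A vertex is on a directed cycle iff it belongs to a strongly connected component of size ≥ 2 (or has a self-loop).
The vertices on cycles are {0, 2, 4, 5, 7, 8} — 6 in total.

6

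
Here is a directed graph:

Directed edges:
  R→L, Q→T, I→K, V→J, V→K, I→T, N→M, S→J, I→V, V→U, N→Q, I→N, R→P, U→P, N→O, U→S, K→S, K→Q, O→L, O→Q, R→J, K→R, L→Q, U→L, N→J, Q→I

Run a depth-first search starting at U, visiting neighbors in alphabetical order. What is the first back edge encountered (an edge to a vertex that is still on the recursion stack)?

K->Q

DFS from U (visiting neighbors in alphabetical order); mark gray on enter, black on exit:
U gray
  L gray
    Q gray
      I gray
        K gray
          K→Q: Q is gray → back edge
First back edge: K → Q.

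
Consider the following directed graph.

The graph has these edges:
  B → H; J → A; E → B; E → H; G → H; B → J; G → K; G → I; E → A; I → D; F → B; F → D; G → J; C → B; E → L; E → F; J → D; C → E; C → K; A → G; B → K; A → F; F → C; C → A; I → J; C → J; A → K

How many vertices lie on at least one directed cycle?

8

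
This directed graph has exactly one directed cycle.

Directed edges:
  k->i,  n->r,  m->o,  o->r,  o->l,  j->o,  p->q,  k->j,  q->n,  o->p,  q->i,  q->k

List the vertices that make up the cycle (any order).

DFS with gray/black marking from o:
o gray
  p gray
    q gray
      i gray
      i black
      n gray
        r gray
        r black
      n black
      k gray
        j gray
          j→o: o is gray → back edge
Back edge closes the cycle o → p → q → k → j → o; its vertices are {j, k, o, p, q}.

j, k, o, p, q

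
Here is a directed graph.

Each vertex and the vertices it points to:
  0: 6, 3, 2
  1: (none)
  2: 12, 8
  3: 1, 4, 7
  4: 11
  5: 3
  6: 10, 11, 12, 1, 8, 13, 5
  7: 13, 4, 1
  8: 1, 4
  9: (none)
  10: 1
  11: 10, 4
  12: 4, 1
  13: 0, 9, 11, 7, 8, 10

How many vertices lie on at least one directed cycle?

A vertex is on a directed cycle iff it belongs to a strongly connected component of size ≥ 2 (or has a self-loop).
The vertices on cycles are {0, 3, 4, 5, 6, 7, 11, 13} — 8 in total.

8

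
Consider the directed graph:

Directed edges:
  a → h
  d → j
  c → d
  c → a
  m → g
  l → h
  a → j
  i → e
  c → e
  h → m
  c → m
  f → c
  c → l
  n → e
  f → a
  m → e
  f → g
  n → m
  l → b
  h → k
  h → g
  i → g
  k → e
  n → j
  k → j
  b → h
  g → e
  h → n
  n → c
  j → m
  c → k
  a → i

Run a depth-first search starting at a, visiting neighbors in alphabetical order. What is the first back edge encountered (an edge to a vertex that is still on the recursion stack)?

c->a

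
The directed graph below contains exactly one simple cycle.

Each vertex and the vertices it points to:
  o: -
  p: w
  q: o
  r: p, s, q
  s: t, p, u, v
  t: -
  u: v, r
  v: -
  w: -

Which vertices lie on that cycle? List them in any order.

r, s, u

DFS with gray/black marking from r:
r gray
  p gray
    w gray
    w black
  p black
  s gray
    t gray
    t black
    s→p: p black — skip
    u gray
      v gray
      v black
      u→r: r is gray → back edge
Back edge closes the cycle r → s → u → r; its vertices are {r, s, u}.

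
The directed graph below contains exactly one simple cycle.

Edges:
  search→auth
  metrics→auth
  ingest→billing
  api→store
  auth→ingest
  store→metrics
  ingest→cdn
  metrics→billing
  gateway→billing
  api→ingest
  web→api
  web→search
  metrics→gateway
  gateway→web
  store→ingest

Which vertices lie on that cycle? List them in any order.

api, web, store, gateway, metrics

DFS with gray/black marking from web:
web gray
  api gray
    ingest gray
      billing gray
      billing black
      cdn gray
      cdn black
    ingest black
    store gray
      metrics gray
        auth gray
          auth→ingest: ingest black — skip
        auth black
        metrics→billing: billing black — skip
        gateway gray
          gateway→web: web is gray → back edge
Back edge closes the cycle web → api → store → metrics → gateway → web; its vertices are {api, web, store, gateway, metrics}.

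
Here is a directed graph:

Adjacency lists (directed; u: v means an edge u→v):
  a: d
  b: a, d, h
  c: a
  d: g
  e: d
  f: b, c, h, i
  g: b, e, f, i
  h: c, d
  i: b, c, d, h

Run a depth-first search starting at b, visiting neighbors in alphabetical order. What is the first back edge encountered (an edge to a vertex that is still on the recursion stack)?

g->b

DFS from b (visiting neighbors in alphabetical order); mark gray on enter, black on exit:
b gray
  a gray
    d gray
      g gray
        g→b: b is gray → back edge
First back edge: g → b.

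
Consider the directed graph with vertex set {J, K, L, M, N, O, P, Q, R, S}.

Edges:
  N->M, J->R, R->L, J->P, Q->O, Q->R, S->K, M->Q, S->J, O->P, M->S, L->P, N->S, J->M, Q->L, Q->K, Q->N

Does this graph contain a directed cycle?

DFS with white/gray/black marking, starting from P:
P gray
P black
J gray
  J→P: P black — skip
  R gray
    L gray
      L→P: P black — skip
    L black
  R black
  M gray
    Q gray
      Q→L: L black — skip
      O gray
        O→P: P black — skip
      O black
      N gray
        S gray
          K gray
          K black
          S→J: J is gray → back edge
Back edge found, so a cycle exists: J → M → Q → N → S → J.

Yes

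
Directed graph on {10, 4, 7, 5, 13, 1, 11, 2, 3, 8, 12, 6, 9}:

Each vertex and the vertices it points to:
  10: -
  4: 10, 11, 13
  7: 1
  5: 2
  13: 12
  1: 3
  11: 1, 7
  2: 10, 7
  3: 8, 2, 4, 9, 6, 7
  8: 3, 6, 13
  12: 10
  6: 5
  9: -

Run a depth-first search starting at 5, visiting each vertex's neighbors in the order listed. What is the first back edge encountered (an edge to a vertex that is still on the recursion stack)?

DFS from 5 (visiting each vertex's neighbors in the order listed); mark gray on enter, black on exit:
5 gray
  2 gray
    10 gray
    10 black
    7 gray
      1 gray
        3 gray
          8 gray
            8→3: 3 is gray → back edge
First back edge: 8 → 3.

8->3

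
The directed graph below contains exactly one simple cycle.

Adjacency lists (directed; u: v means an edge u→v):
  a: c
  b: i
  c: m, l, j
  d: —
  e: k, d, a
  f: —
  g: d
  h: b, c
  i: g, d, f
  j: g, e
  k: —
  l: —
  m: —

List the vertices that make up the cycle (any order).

DFS with gray/black marking from c:
c gray
  m gray
  m black
  l gray
  l black
  j gray
    g gray
      d gray
      d black
    g black
    e gray
      k gray
      k black
      e→d: d black — skip
      a gray
        a→c: c is gray → back edge
Back edge closes the cycle c → j → e → a → c; its vertices are {a, c, e, j}.

a, c, e, j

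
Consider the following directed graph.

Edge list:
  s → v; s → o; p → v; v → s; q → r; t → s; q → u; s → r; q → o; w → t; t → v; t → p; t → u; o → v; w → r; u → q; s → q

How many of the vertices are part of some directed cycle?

5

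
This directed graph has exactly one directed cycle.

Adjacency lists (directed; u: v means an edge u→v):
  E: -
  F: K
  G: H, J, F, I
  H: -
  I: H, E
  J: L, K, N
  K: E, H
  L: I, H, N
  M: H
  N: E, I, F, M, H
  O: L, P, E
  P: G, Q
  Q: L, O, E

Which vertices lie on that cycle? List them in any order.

O, P, Q

DFS with gray/black marking from P:
P gray
  G gray
    H gray
    H black
    J gray
      L gray
        I gray
          I→H: H black — skip
          E gray
          E black
        I black
        L→H: H black — skip
        N gray
          N→E: E black — skip
          N→I: I black — skip
          F gray
            K gray
              K→E: E black — skip
              K→H: H black — skip
            K black
          F black
          M gray
            M→H: H black — skip
          M black
          N→H: H black — skip
        N black
      L black
      J→K: K black — skip
      J→N: N black — skip
    J black
    G→F: F black — skip
    G→I: I black — skip
  G black
  Q gray
    Q→L: L black — skip
    O gray
      O→L: L black — skip
      O→P: P is gray → back edge
Back edge closes the cycle P → Q → O → P; its vertices are {O, P, Q}.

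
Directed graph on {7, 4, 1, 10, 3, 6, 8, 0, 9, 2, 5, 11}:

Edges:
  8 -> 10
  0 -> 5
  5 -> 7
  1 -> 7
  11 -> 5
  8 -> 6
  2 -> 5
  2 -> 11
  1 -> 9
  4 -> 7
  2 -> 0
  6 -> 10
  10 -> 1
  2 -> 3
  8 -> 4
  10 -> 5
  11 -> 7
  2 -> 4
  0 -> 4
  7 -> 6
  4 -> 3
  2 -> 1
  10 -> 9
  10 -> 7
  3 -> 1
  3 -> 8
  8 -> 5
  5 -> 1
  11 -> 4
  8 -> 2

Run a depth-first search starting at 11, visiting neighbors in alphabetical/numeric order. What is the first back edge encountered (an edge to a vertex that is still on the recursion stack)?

DFS from 11 (visiting neighbors in alphabetical/numeric order); mark gray on enter, black on exit:
11 gray
  4 gray
    3 gray
      1 gray
        7 gray
          6 gray
            10 gray
              10→1: 1 is gray → back edge
First back edge: 10 → 1.

10→1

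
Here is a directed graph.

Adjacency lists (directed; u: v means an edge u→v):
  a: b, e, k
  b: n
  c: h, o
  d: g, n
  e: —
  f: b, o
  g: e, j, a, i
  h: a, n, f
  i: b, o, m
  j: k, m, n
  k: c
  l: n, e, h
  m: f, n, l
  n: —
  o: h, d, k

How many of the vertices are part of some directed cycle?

A vertex is on a directed cycle iff it belongs to a strongly connected component of size ≥ 2 (or has a self-loop).
The vertices on cycles are {a, c, d, f, g, h, i, j, k, l, m, o} — 12 in total.

12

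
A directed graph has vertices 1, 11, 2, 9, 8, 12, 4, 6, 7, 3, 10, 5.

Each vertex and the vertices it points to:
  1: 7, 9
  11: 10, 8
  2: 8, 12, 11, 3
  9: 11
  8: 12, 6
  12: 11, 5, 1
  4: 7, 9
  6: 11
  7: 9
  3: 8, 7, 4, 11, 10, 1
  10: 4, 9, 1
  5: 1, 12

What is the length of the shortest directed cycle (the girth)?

2

For each vertex v, BFS finds the shortest path from v back to v.
The shortest such closed walk is 12 → 5 → 12, length 2.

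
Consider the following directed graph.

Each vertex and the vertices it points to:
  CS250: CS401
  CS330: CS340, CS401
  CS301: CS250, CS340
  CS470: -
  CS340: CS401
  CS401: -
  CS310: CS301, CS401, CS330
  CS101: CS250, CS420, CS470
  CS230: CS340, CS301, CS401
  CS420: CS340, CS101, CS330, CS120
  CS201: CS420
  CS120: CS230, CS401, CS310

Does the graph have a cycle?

Yes

DFS with white/gray/black marking, starting from CS330:
CS330 gray
  CS340 gray
    CS401 gray
    CS401 black
  CS340 black
  CS330→CS401: CS401 black — skip
CS330 black
CS250 gray
  CS250→CS401: CS401 black — skip
CS250 black
CS301 gray
  CS301→CS250: CS250 black — skip
  CS301→CS340: CS340 black — skip
CS301 black
CS470 gray
CS470 black
CS310 gray
  CS310→CS301: CS301 black — skip
  CS310→CS401: CS401 black — skip
  CS310→CS330: CS330 black — skip
CS310 black
CS101 gray
  CS101→CS250: CS250 black — skip
  CS420 gray
    CS420→CS340: CS340 black — skip
    CS420→CS101: CS101 is gray → back edge
Back edge found, so a cycle exists: CS101 → CS420 → CS101.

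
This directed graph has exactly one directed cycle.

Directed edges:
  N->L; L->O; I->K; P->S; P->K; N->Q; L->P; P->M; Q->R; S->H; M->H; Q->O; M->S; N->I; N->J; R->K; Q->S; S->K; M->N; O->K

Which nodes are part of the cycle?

DFS with gray/black marking from M:
M gray
  H gray
  H black
  N gray
    I gray
      K gray
      K black
    I black
    L gray
      O gray
        O→K: K black — skip
      O black
      P gray
        P→M: M is gray → back edge
Back edge closes the cycle M → N → L → P → M; its vertices are {L, M, N, P}.

L, M, N, P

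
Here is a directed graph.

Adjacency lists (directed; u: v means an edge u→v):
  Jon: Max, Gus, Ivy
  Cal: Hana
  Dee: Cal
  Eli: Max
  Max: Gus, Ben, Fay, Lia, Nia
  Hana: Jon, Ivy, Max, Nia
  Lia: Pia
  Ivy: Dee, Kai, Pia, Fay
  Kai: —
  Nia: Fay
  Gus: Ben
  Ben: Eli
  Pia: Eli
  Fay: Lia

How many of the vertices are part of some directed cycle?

A vertex is on a directed cycle iff it belongs to a strongly connected component of size ≥ 2 (or has a self-loop).
The vertices on cycles are {Ben, Cal, Dee, Eli, Fay, Gus, Ivy, Jon, Lia, Max, Nia, Pia, Hana} — 13 in total.

13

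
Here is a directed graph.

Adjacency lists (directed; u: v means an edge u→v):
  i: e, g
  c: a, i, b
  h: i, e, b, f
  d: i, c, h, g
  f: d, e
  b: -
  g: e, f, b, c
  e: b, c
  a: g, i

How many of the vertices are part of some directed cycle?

8

A vertex is on a directed cycle iff it belongs to a strongly connected component of size ≥ 2 (or has a self-loop).
The vertices on cycles are {a, c, d, e, f, g, h, i} — 8 in total.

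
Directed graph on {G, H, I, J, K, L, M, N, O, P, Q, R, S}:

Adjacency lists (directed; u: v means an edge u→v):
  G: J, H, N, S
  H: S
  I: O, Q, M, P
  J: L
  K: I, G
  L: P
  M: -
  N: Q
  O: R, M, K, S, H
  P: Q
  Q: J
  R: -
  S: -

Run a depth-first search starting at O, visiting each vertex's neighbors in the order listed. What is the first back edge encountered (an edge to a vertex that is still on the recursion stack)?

I→O

DFS from O (visiting each vertex's neighbors in the order listed); mark gray on enter, black on exit:
O gray
  R gray
  R black
  M gray
  M black
  K gray
    I gray
      I→O: O is gray → back edge
First back edge: I → O.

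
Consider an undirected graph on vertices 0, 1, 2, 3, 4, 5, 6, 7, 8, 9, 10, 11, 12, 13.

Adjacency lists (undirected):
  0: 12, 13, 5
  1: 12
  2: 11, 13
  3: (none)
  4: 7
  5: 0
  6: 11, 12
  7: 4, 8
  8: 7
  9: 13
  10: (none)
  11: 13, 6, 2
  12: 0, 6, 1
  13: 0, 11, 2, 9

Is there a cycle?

DFS, tracking each vertex's parent; an edge to a visited non-parent vertex closes a cycle.
Start from 6:
visit 6 (parent –)
  visit 11 (parent 6)
    visit 13 (parent 11)
      visit 0 (parent 13)
        visit 12 (parent 0)
          12–0: parent, skip
          12–6: 6 visited and ≠ parent → cycle
Cycle: 6 – 11 – 13 – 0 – 12 – 6.

Yes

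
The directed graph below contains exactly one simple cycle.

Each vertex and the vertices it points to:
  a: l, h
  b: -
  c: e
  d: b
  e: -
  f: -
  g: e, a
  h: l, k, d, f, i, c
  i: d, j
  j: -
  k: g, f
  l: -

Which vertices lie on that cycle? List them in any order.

a, g, h, k

DFS with gray/black marking from h:
h gray
  l gray
  l black
  k gray
    g gray
      e gray
      e black
      a gray
        a→l: l black — skip
        a→h: h is gray → back edge
Back edge closes the cycle h → k → g → a → h; its vertices are {a, g, h, k}.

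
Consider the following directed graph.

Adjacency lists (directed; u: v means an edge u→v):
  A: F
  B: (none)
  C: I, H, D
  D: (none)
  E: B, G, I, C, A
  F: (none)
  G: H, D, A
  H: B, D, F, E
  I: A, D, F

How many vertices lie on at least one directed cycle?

A vertex is on a directed cycle iff it belongs to a strongly connected component of size ≥ 2 (or has a self-loop).
The vertices on cycles are {C, E, G, H} — 4 in total.

4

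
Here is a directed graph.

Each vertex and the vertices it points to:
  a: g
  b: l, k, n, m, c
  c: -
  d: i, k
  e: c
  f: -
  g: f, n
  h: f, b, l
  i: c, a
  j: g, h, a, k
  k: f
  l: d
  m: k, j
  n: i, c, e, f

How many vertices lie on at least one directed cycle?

8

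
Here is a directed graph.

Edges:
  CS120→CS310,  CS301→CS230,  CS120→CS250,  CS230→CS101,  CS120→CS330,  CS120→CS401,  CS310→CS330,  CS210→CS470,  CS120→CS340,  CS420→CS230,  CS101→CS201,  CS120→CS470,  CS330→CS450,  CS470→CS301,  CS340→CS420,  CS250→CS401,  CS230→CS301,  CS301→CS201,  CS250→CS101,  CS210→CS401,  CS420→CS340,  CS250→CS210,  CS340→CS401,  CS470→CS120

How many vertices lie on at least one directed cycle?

8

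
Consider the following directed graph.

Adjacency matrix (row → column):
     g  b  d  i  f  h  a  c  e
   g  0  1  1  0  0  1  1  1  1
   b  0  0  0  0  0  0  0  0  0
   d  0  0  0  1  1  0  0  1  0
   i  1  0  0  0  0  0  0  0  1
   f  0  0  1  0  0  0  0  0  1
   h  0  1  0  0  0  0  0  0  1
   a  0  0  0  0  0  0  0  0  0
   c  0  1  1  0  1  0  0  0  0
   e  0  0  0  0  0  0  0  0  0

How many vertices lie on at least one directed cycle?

A vertex is on a directed cycle iff it belongs to a strongly connected component of size ≥ 2 (or has a self-loop).
The vertices on cycles are {c, d, f, g, i} — 5 in total.

5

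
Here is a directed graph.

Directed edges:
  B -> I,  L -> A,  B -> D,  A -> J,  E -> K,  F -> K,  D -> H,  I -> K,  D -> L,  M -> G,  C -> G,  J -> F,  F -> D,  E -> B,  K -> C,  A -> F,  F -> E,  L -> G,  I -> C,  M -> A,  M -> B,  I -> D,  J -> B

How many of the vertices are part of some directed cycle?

A vertex is on a directed cycle iff it belongs to a strongly connected component of size ≥ 2 (or has a self-loop).
The vertices on cycles are {A, B, D, E, F, I, J, L} — 8 in total.

8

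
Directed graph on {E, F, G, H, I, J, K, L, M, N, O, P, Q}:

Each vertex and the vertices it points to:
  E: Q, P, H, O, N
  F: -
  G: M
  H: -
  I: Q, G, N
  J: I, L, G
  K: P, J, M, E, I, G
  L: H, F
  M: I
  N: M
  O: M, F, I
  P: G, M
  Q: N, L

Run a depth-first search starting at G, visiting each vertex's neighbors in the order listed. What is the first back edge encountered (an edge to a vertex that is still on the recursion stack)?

DFS from G (visiting each vertex's neighbors in the order listed); mark gray on enter, black on exit:
G gray
  M gray
    I gray
      Q gray
        N gray
          N→M: M is gray → back edge
First back edge: N → M.

N->M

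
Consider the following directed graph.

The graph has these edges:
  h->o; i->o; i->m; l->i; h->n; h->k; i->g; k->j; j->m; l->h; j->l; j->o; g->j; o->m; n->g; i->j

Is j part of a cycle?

Yes

j is on a cycle iff j can reach itself via ≥1 edge.
j → l → i → j — yes.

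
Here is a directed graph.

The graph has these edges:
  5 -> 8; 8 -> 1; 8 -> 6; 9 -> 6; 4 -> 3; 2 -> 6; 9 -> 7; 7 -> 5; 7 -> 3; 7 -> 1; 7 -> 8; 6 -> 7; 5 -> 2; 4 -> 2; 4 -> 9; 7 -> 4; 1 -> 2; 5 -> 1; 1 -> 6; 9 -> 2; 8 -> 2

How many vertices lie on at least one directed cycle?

A vertex is on a directed cycle iff it belongs to a strongly connected component of size ≥ 2 (or has a self-loop).
The vertices on cycles are {1, 2, 4, 5, 6, 7, 8, 9} — 8 in total.

8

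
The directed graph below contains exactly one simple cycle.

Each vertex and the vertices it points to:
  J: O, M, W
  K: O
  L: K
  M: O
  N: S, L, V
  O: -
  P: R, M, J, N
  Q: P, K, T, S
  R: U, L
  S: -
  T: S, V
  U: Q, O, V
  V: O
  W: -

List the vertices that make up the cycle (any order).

DFS with gray/black marking from P:
P gray
  R gray
    U gray
      Q gray
        Q→P: P is gray → back edge
Back edge closes the cycle P → R → U → Q → P; its vertices are {P, Q, R, U}.

P, Q, R, U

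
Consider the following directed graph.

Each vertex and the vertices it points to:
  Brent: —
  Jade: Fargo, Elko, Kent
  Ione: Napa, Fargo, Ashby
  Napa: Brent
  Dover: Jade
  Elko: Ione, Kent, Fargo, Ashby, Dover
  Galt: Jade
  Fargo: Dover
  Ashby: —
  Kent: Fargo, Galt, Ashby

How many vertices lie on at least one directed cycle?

A vertex is on a directed cycle iff it belongs to a strongly connected component of size ≥ 2 (or has a self-loop).
The vertices on cycles are {Elko, Galt, Ione, Jade, Kent, Dover, Fargo} — 7 in total.

7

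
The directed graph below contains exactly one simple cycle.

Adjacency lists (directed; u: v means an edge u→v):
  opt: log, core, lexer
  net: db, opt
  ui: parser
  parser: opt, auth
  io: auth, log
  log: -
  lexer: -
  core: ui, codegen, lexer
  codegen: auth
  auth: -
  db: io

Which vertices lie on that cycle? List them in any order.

ui, opt, core, parser

DFS with gray/black marking from opt:
opt gray
  log gray
  log black
  core gray
    ui gray
      parser gray
        parser→opt: opt is gray → back edge
Back edge closes the cycle opt → core → ui → parser → opt; its vertices are {ui, opt, core, parser}.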